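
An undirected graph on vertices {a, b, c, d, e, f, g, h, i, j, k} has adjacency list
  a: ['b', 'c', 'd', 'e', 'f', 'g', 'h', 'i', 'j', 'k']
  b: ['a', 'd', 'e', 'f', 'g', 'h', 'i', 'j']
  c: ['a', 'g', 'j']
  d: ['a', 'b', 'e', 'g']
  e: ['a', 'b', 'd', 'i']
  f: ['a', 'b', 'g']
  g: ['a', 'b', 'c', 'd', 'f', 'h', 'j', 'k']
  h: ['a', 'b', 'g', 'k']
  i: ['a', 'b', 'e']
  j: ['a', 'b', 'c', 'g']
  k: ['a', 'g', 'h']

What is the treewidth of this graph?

3

A width-3 tree decomposition is:
Bags: B1 = {a, b, d, g}  B2 = {a, b, d, e}  B3 = {a, b, g, h}  B4 = {a, b, e, i}  B5 = {a, b, f, g}  B6 = {a, g, h, k}  B7 = {a, b, g, j}  B8 = {a, c, g, j}
Tree: B1–B2, B1–B3, B2–B4, B1–B5, B3–B6, B5–B7, B7–B8
Every bag has size at most 4, so the width is 4 − 1 = 3 and tw(G) ≤ 3. Conversely, {a, c, g, j} is a clique of size 4, and the vertices of any clique must share a bag in every tree decomposition; so some bag has ≥ 4 vertices and tw(G) ≥ 3. The upper and lower bounds meet at 3, so that is the treewidth.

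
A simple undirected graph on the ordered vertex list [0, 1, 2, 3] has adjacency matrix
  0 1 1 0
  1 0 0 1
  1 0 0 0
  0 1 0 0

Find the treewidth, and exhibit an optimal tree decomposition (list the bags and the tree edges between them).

Each bag holds 2 vertices, so the decomposition has width 1, which upper-bounds the treewidth. Since G has at least one edge (e.g. 1–0), it is not an edgeless graph, so tw(G) ≥ 1. Hence tw(G) = 1 exactly.

Treewidth 1.
One such decomposition:
Bags: B1 = {0, 1}  B2 = {1, 3}  B3 = {0, 2}
Tree: B1–B2, B1–B3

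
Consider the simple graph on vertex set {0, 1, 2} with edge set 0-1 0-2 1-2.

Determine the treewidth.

2

A width-2 tree decomposition is:
Bags: B1 = {0, 1, 2}
Tree: (single bag)
A single bag containing all 3 vertices is trivially a valid decomposition of width 2. On the other hand G contains the 3-clique {0, 1, 2}. A clique must lie in a single bag of any decomposition, so no decomposition can have width below 2. The upper and lower bounds meet at 2, so that is the treewidth.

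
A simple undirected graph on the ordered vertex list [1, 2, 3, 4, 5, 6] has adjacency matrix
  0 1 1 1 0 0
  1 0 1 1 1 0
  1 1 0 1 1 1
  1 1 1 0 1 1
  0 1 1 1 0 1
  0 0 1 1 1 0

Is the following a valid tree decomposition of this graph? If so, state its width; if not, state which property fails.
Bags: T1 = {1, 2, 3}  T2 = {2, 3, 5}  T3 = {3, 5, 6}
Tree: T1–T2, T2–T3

No — vertex 4 appears in no bag.

A tree decomposition must satisfy three properties: every vertex lies in some bag; for every edge, both endpoints lie together in some bag; and for every vertex, the bags containing it form a connected subtree. Here vertex 4 appears in no bag, so the decomposition is invalid.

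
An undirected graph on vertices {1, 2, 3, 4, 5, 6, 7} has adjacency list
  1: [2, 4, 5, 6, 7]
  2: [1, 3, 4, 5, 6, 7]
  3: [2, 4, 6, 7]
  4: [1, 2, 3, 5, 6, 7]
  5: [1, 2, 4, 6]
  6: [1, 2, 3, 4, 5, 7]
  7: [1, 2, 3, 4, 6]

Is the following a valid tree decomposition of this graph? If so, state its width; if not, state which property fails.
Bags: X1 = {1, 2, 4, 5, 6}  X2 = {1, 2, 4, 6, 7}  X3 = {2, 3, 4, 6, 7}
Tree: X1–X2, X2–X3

Yes; width 4.

Vertex coverage: the bags together contain {1, 2, 3, 4, 5, 6, 7}, the full vertex set. Edge coverage: each edge of G has both endpoints in at least one bag. Running intersection: for every vertex, the bags containing it form a connected subtree. All three properties hold, so this is a valid tree decomposition of width max|bag| − 1 = 4, and hence tw(G) ≤ 4.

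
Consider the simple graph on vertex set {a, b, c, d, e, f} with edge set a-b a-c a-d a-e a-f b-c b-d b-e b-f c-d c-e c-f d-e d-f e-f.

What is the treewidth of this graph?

5

A width-5 tree decomposition is:
Bags: B1 = {a, b, c, d, e, f}
Tree: (single bag)
With just one bag of size 6, the width is 6 − 1 = 5, so tw(G) ≤ 5. Conversely, {a, b, c, d, e, f} is a clique of size 6, and the vertices of any clique must share a bag in every tree decomposition; so some bag has ≥ 6 vertices and tw(G) ≥ 5. Hence tw(G) = 5 exactly.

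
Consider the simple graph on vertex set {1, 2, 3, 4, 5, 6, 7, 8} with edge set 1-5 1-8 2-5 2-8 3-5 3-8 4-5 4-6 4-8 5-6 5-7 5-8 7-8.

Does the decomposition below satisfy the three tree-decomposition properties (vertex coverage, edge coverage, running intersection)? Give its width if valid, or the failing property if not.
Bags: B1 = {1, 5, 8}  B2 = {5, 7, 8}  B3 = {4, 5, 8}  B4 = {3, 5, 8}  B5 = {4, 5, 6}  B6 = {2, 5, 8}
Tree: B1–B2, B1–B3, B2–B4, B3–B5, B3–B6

Vertex coverage: the bags together contain {1, 2, 3, 4, 5, 6, 7, 8}, the full vertex set. Edge coverage: each edge of G has both endpoints in at least one bag. Running intersection: for every vertex, the bags containing it form a connected subtree. All three properties hold, so this is a valid tree decomposition of width max|bag| − 1 = 2, and hence tw(G) ≤ 2.

Yes; width 2.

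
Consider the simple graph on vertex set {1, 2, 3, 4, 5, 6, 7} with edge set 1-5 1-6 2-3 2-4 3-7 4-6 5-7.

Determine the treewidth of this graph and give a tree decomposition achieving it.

Every bag has size at most 3, so the width is 3 − 1 = 2 and tw(G) ≤ 2. The edges 6–1–5–7–3–2–4–6 form a cycle, so G is not a tree and its treewidth is at least 2. Hence tw(G) = 2 exactly.

Treewidth 2.
One optimal decomposition is:
Bags: B1 = {1, 5, 6}  B2 = {5, 6, 7}  B3 = {3, 6, 7}  B4 = {2, 3, 6}  B5 = {2, 4, 6}
Tree: B1–B2, B2–B3, B3–B4, B4–B5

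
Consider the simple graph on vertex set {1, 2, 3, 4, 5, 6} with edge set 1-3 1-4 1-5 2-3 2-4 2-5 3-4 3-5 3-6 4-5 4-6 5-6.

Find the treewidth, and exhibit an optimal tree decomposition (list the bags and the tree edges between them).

The largest bag has 4 vertices, giving width 3; this decomposition certifies tw(G) ≤ 3. For the lower bound, the 4 vertices {1, 3, 4, 5} are pairwise adjacent, and any tree decomposition puts a clique entirely inside one bag — forcing width ≥ 3. Hence tw(G) = 3 exactly.

Treewidth 3.
One optimal decomposition is:
Bags: B1 = {3, 4, 5, 6}  B2 = {2, 3, 4, 5}  B3 = {1, 3, 4, 5}
Tree: B1–B2, B2–B3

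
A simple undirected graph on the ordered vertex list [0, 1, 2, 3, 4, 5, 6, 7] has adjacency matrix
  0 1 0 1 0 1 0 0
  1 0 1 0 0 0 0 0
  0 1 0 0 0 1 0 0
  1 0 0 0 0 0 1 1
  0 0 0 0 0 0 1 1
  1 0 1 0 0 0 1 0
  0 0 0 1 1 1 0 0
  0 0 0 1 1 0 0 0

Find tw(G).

2

A width-2 tree decomposition is:
Bags: B1 = {0, 1, 2}  B2 = {0, 2, 5}  B3 = {0, 3, 5}  B4 = {3, 5, 6}  B5 = {3, 6, 7}  B6 = {4, 6, 7}
Tree: B1–B2, B2–B3, B3–B4, B4–B5, B5–B6
Each bag holds 3 vertices, so the decomposition has width 2, which upper-bounds the treewidth. For the lower bound, G contains the cycle 1–2–5–0–1, so G is not a forest; only forests have treewidth ≤ 1, hence tw(G) ≥ 2. The upper and lower bounds meet at 2, so that is the treewidth.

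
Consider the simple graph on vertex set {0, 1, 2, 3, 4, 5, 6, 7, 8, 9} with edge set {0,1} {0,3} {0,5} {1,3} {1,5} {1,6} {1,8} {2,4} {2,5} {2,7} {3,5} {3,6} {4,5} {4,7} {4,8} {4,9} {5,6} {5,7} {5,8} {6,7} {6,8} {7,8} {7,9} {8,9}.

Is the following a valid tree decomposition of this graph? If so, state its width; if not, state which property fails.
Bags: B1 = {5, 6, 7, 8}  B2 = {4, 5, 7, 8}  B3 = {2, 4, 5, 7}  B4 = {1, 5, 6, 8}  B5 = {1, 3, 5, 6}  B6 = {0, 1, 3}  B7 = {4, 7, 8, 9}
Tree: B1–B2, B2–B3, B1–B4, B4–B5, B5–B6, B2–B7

A tree decomposition must satisfy three properties: every vertex lies in some bag; for every edge, both endpoints lie together in some bag; and for every vertex, the bags containing it form a connected subtree. Here edge (5,0) lies in no bag, so the decomposition is invalid.

No — edge (5,0) lies in no bag.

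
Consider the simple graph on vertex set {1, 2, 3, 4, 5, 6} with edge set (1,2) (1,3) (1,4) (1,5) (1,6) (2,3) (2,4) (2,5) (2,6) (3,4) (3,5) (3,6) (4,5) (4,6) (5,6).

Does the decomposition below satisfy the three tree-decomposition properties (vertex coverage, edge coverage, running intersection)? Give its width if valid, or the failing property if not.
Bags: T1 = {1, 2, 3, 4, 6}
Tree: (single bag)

No — vertex 5 appears in no bag.

A tree decomposition must satisfy three properties: every vertex lies in some bag; for every edge, both endpoints lie together in some bag; and for every vertex, the bags containing it form a connected subtree. Here vertex 5 appears in no bag, so the decomposition is invalid.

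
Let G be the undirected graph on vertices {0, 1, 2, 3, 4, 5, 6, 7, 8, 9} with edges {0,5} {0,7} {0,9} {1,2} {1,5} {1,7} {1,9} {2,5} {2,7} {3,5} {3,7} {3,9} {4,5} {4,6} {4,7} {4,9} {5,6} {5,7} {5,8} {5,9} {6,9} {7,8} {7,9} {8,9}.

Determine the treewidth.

3

A width-3 tree decomposition is:
Bags: B1 = {4, 5, 7, 9}  B2 = {5, 7, 8, 9}  B3 = {0, 5, 7, 9}  B4 = {1, 5, 7, 9}  B5 = {1, 2, 5, 7}  B6 = {4, 5, 6, 9}  B7 = {3, 5, 7, 9}
Tree: B1–B2, B2–B3, B3–B4, B4–B5, B1–B6, B4–B7
The largest bag has 4 vertices, giving width 3; this decomposition certifies tw(G) ≤ 3. Conversely, {4, 5, 6, 9} is a clique of size 4, and the vertices of any clique must share a bag in every tree decomposition; so some bag has ≥ 4 vertices and tw(G) ≥ 3. Hence tw(G) = 3 exactly.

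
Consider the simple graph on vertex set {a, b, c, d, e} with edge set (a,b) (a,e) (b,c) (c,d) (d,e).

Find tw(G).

A width-2 tree decomposition is:
Bags: B1 = {a, b, e}  B2 = {b, d, e}  B3 = {b, c, d}
Tree: B1–B2, B2–B3
The largest bag has 3 vertices, giving width 2; this decomposition certifies tw(G) ≤ 2. Since b–a–e–d–c–b is a cycle in G, G is not acyclic. Forests are exactly the graphs of treewidth ≤ 1, so tw(G) ≥ 2. Combining the bounds, tw(G) = 2.

2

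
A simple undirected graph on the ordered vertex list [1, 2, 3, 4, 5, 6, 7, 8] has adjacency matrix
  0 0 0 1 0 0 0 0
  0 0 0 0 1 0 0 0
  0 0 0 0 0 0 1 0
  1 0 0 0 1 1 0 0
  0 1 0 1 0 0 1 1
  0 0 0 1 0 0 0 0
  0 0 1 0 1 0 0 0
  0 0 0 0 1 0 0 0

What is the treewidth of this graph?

A width-1 tree decomposition is:
Bags: B1 = {4, 6}  B2 = {4, 5}  B3 = {5, 7}  B4 = {3, 7}  B5 = {1, 4}  B6 = {5, 8}  B7 = {2, 5}
Tree: B1–B2, B2–B3, B3–B4, B1–B5, B3–B6, B6–B7
Each bag holds 2 vertices, so the decomposition has width 1, which upper-bounds the treewidth. Any graph with an edge has treewidth ≥ 1, and G has the edge 6–4. Hence tw(G) = 1 exactly.

1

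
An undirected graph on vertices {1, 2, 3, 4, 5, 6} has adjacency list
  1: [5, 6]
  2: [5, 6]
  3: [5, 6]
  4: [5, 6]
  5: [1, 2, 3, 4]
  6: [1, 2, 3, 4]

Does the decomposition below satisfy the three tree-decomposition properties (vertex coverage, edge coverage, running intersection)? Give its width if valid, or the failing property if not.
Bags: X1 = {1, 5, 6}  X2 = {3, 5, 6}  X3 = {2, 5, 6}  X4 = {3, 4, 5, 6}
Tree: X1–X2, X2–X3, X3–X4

A tree decomposition must satisfy three properties: every vertex lies in some bag; for every edge, both endpoints lie together in some bag; and for every vertex, the bags containing it form a connected subtree. Here bags containing vertex 3 are not connected in the tree, so the decomposition is invalid.

No — bags containing vertex 3 are not connected in the tree.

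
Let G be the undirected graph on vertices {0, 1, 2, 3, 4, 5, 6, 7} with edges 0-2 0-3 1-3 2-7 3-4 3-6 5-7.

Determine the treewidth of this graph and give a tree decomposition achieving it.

Treewidth 1.
One optimal decomposition is:
Bags: B1 = {0, 3}  B2 = {3, 6}  B3 = {0, 2}  B4 = {2, 7}  B5 = {5, 7}  B6 = {3, 4}  B7 = {1, 3}
Tree: B1–B2, B1–B3, B3–B4, B4–B5, B1–B6, B2–B7

Every bag has size at most 2, so the width is 2 − 1 = 1 and tw(G) ≤ 1. Since G has at least one edge (e.g. 3–0), it is not an edgeless graph, so tw(G) ≥ 1. Therefore the treewidth is 1.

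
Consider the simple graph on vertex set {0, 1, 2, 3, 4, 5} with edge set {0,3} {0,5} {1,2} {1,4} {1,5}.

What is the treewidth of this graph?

1

A width-1 tree decomposition is:
Bags: B1 = {0, 5}  B2 = {1, 5}  B3 = {1, 2}  B4 = {1, 4}  B5 = {0, 3}
Tree: B1–B2, B2–B3, B3–B4, B1–B5
The largest bag has 2 vertices, giving width 1; this decomposition certifies tw(G) ≤ 1. G has an edge, so its treewidth is at least 1. Therefore the treewidth is 1.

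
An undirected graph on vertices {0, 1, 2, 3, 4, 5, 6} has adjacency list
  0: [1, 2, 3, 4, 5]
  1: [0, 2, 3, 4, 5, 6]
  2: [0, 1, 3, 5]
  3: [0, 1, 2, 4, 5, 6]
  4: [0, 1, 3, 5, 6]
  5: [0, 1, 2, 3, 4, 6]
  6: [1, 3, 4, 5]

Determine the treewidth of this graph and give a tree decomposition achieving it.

Treewidth 4.
One optimal decomposition is:
Bags: B1 = {1, 3, 4, 5, 6}  B2 = {0, 1, 3, 4, 5}  B3 = {0, 1, 2, 3, 5}
Tree: B1–B2, B2–B3

The largest bag has 5 vertices, giving width 4; this decomposition certifies tw(G) ≤ 4. On the other hand G contains the 5-clique {0, 1, 2, 3, 5}. A clique must lie in a single bag of any decomposition, so no decomposition can have width below 4. Hence tw(G) = 4 exactly.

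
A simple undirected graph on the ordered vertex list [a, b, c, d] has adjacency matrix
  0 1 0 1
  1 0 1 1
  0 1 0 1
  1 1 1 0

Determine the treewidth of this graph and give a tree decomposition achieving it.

Treewidth 2.
One optimal decomposition is:
Bags: B1 = {a, b, d}  B2 = {b, c, d}
Tree: B1–B2

Every bag has size at most 3, so the width is 3 − 1 = 2 and tw(G) ≤ 2. For the lower bound, the 3 vertices {b, c, d} are pairwise adjacent, and any tree decomposition puts a clique entirely inside one bag — forcing width ≥ 2. Hence tw(G) = 2 exactly.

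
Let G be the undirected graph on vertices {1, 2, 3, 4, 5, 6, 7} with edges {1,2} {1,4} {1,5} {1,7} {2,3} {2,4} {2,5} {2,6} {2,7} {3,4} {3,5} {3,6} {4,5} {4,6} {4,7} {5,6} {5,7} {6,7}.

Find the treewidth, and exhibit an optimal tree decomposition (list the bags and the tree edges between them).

The largest bag has 5 vertices, giving width 4; this decomposition certifies tw(G) ≤ 4. For the lower bound, the 5 vertices {1, 2, 4, 5, 7} are pairwise adjacent, and any tree decomposition puts a clique entirely inside one bag — forcing width ≥ 4. The upper and lower bounds meet at 4, so that is the treewidth.

Treewidth 4.
Bags: B1 = {2, 4, 5, 6, 7}  B2 = {1, 2, 4, 5, 7}  B3 = {2, 3, 4, 5, 6}
Tree: B1–B2, B1–B3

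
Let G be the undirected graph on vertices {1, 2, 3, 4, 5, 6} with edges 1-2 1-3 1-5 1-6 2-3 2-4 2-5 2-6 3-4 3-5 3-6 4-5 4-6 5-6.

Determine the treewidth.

4

A width-4 tree decomposition is:
Bags: B1 = {2, 3, 4, 5, 6}  B2 = {1, 2, 3, 5, 6}
Tree: B1–B2
The largest bag has 5 vertices, giving width 4; this decomposition certifies tw(G) ≤ 4. Conversely, {1, 2, 3, 5, 6} is a clique of size 5, and the vertices of any clique must share a bag in every tree decomposition; so some bag has ≥ 5 vertices and tw(G) ≥ 4. The upper and lower bounds meet at 4, so that is the treewidth.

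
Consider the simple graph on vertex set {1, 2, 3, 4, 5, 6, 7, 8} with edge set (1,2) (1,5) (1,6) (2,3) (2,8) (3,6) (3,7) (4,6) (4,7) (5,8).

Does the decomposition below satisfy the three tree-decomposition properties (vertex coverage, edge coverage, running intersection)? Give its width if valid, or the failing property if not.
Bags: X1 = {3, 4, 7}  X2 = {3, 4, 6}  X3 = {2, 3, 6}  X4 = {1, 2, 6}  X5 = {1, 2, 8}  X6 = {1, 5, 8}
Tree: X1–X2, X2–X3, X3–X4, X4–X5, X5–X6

Yes; width 2.

Checking the three conditions: (i) the bags cover all of {1, 2, 3, 4, 5, 6, 7, 8}; (ii) for each edge, some bag contains both endpoints; (iii) the bags containing any fixed vertex form a subtree. All hold, so the decomposition is valid with width 3 − 1 = 2.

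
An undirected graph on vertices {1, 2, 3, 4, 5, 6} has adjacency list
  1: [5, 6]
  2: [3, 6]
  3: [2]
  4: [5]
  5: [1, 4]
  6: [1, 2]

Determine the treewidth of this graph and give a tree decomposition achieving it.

Every bag has size at most 2, so the width is 2 − 1 = 1 and tw(G) ≤ 1. Since G has at least one edge (e.g. 4–5), it is not an edgeless graph, so tw(G) ≥ 1. Therefore the treewidth is 1.

Treewidth 1.
One optimal decomposition is:
Bags: B1 = {4, 5}  B2 = {1, 5}  B3 = {1, 6}  B4 = {2, 6}  B5 = {2, 3}
Tree: B1–B2, B2–B3, B3–B4, B4–B5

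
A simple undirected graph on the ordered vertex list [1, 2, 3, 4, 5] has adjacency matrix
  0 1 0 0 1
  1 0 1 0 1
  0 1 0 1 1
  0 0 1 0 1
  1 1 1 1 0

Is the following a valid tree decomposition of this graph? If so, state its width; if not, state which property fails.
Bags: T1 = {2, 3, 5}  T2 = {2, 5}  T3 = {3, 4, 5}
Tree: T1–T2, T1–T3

No — vertex 1 appears in no bag.

A tree decomposition must satisfy three properties: every vertex lies in some bag; for every edge, both endpoints lie together in some bag; and for every vertex, the bags containing it form a connected subtree. Here vertex 1 appears in no bag, so the decomposition is invalid.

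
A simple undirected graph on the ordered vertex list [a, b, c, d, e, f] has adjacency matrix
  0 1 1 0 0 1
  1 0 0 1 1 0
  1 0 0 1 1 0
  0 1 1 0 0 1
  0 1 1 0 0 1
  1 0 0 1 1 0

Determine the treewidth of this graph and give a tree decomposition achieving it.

The largest bag has 4 vertices, giving width 3; this decomposition certifies tw(G) ≤ 3. For the lower bound: the 4 vertex sets {e,f}, {a,c}, {d}, {b} are disjoint, each induces a connected subgraph, and every pair is joined by at least one edge of G. Contracting each set to a single vertex therefore yields K_{4} as a minor, and since treewidth is minor-monotone, tw(G) ≥ tw(K_{4}) = 3. Hence tw(G) = 3 exactly.

Treewidth 3.
One such decomposition:
Bags: B1 = {a, d, e, f}  B2 = {a, c, d, e}  B3 = {a, b, d, e}
Tree: B1–B2, B2–B3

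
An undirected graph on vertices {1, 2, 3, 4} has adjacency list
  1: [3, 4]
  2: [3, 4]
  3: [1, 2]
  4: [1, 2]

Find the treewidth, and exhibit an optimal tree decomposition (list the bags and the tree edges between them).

The largest bag has 3 vertices, giving width 2; this decomposition certifies tw(G) ≤ 2. The edges 4–2–3–1–4 form a cycle, so G is not a tree and its treewidth is at least 2. The upper and lower bounds meet at 2, so that is the treewidth.

Treewidth 2.
One such decomposition:
Bags: B1 = {2, 3, 4}  B2 = {1, 3, 4}
Tree: B1–B2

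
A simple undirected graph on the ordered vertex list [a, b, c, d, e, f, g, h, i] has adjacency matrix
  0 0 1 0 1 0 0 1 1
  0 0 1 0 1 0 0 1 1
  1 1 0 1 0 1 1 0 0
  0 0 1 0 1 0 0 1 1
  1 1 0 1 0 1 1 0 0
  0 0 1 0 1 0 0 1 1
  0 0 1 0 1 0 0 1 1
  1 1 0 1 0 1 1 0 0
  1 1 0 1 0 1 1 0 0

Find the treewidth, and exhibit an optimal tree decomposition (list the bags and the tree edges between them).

The largest bag has 5 vertices, giving width 4; this decomposition certifies tw(G) ≤ 4. For the lower bound: the 5 vertex sets {a,e}, {b,i}, {f,h}, {c}, {d} are disjoint, each induces a connected subgraph, and every pair is joined by at least one edge of G. Contracting each set to a single vertex therefore yields K_{5} as a minor, and since treewidth is minor-monotone, tw(G) ≥ tw(K_{5}) = 4. Combining the bounds, tw(G) = 4.

Treewidth 4.
Bags: B1 = {a, c, e, h, i}  B2 = {b, c, e, h, i}  B3 = {c, e, f, h, i}  B4 = {c, d, e, h, i}  B5 = {c, e, g, h, i}
Tree: B1–B2, B2–B3, B3–B4, B4–B5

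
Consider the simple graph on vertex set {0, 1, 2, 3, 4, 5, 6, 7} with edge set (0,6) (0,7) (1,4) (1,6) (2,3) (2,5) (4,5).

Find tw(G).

1

A width-1 tree decomposition is:
Bags: B1 = {0, 7}  B2 = {0, 6}  B3 = {1, 6}  B4 = {1, 4}  B5 = {4, 5}  B6 = {2, 5}  B7 = {2, 3}
Tree: B1–B2, B2–B3, B3–B4, B4–B5, B5–B6, B6–B7
Each bag holds 2 vertices, so the decomposition has width 1, which upper-bounds the treewidth. Since G has at least one edge (e.g. 7–0), it is not an edgeless graph, so tw(G) ≥ 1. The upper and lower bounds meet at 1, so that is the treewidth.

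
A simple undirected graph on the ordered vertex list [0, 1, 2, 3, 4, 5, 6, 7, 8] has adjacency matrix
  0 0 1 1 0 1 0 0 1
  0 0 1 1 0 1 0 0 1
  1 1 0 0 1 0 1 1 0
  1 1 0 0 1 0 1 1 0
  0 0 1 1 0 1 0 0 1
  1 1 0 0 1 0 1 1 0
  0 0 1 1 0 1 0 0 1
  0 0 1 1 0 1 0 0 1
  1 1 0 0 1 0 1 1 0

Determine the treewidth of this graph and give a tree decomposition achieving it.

Treewidth 4.
One optimal decomposition is:
Bags: B1 = {2, 3, 5, 7, 8}  B2 = {0, 2, 3, 5, 8}  B3 = {2, 3, 4, 5, 8}  B4 = {2, 3, 5, 6, 8}  B5 = {1, 2, 3, 5, 8}
Tree: B1–B2, B2–B3, B3–B4, B4–B5

Every bag has size at most 5, so the width is 5 − 1 = 4 and tw(G) ≤ 4. For the lower bound: the 5 vertex sets {3,7}, {0,2}, {4,8}, {5}, {6} are disjoint, each induces a connected subgraph, and every pair is joined by at least one edge of G. Contracting each set to a single vertex therefore yields K_{5} as a minor, and since treewidth is minor-monotone, tw(G) ≥ tw(K_{5}) = 4. Combining the bounds, tw(G) = 4.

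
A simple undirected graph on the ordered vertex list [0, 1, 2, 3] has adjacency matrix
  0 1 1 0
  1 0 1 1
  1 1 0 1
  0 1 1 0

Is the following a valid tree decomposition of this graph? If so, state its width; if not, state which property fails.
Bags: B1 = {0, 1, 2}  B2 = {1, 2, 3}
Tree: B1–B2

Yes; width 2.

Every vertex of G appears in some bag (union = {0, 1, 2, 3}); every edge is covered by a bag; and for each vertex v the set of bags containing v is connected in the bag tree. The decomposition is therefore valid. The largest bag has 3 vertices, so the width is 2.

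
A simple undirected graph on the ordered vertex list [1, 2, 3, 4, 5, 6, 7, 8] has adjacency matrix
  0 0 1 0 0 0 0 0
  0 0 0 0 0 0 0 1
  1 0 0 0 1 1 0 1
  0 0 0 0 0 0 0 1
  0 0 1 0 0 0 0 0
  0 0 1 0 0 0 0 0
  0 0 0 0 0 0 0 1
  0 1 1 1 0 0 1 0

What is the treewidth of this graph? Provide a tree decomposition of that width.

Every bag has size at most 2, so the width is 2 − 1 = 1 and tw(G) ≤ 1. Since G has at least one edge (e.g. 7–8), it is not an edgeless graph, so tw(G) ≥ 1. Therefore the treewidth is 1.

Treewidth 1.
One optimal decomposition is:
Bags: B1 = {7, 8}  B2 = {3, 8}  B3 = {2, 8}  B4 = {3, 6}  B5 = {1, 3}  B6 = {4, 8}  B7 = {3, 5}
Tree: B1–B2, B2–B3, B2–B4, B4–B5, B2–B6, B5–B7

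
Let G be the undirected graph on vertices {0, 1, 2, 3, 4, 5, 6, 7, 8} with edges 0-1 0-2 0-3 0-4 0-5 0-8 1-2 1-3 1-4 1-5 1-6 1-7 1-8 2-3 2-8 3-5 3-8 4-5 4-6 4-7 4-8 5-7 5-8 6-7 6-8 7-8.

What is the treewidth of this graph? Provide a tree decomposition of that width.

Treewidth 4.
One such decomposition:
Bags: B1 = {0, 1, 3, 5, 8}  B2 = {0, 1, 4, 5, 8}  B3 = {0, 1, 2, 3, 8}  B4 = {1, 4, 5, 7, 8}  B5 = {1, 4, 6, 7, 8}
Tree: B1–B2, B1–B3, B2–B4, B4–B5

Every bag has size at most 5, so the width is 5 − 1 = 4 and tw(G) ≤ 4. On the other hand G contains the 5-clique {0, 1, 2, 3, 8}. A clique must lie in a single bag of any decomposition, so no decomposition can have width below 4. Hence tw(G) = 4 exactly.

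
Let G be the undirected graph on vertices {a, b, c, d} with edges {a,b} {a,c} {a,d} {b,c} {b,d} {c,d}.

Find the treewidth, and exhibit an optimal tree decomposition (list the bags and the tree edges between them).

Treewidth 3.
Bags: B1 = {a, b, c, d}
Tree: (single bag)

A single bag containing all 4 vertices is trivially a valid decomposition of width 3. For the lower bound, the 4 vertices {a, b, c, d} are pairwise adjacent, and any tree decomposition puts a clique entirely inside one bag — forcing width ≥ 3. Therefore the treewidth is 3.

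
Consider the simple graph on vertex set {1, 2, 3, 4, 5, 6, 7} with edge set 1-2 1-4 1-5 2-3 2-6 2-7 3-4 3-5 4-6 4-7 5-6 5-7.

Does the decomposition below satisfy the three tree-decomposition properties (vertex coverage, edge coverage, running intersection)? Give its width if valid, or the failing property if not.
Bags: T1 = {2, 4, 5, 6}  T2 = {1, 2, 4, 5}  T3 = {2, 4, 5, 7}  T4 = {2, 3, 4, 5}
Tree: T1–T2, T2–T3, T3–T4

Yes; width 3.

Every vertex of G appears in some bag (union = {1, 2, 3, 4, 5, 6, 7}); every edge is covered by a bag; and for each vertex v the set of bags containing v is connected in the bag tree. The decomposition is therefore valid. The largest bag has 4 vertices, so the width is 3.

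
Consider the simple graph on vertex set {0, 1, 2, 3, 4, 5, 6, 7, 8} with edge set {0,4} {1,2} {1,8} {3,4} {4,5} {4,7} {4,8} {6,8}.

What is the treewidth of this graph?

A width-1 tree decomposition is:
Bags: B1 = {4, 5}  B2 = {4, 8}  B3 = {6, 8}  B4 = {1, 8}  B5 = {3, 4}  B6 = {1, 2}  B7 = {4, 7}  B8 = {0, 4}
Tree: B1–B2, B2–B3, B2–B4, B1–B5, B4–B6, B5–B7, B5–B8
Every bag has size at most 2, so the width is 2 − 1 = 1 and tw(G) ≤ 1. Since G has at least one edge (e.g. 4–5), it is not an edgeless graph, so tw(G) ≥ 1. Combining the bounds, tw(G) = 1.

1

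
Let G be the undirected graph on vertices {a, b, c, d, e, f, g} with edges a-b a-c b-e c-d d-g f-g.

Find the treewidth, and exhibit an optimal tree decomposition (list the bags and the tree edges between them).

Treewidth 1.
One such decomposition:
Bags: B1 = {f, g}  B2 = {d, g}  B3 = {c, d}  B4 = {a, c}  B5 = {a, b}  B6 = {b, e}
Tree: B1–B2, B2–B3, B3–B4, B4–B5, B5–B6

Every bag has size at most 2, so the width is 2 − 1 = 1 and tw(G) ≤ 1. G has an edge, so its treewidth is at least 1. Therefore the treewidth is 1.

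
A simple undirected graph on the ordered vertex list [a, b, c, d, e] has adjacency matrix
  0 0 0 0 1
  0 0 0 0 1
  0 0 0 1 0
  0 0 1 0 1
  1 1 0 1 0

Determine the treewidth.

A width-1 tree decomposition is:
Bags: B1 = {b, e}  B2 = {a, e}  B3 = {d, e}  B4 = {c, d}
Tree: B1–B2, B1–B3, B3–B4
The largest bag has 2 vertices, giving width 1; this decomposition certifies tw(G) ≤ 1. Since G has at least one edge (e.g. e–b), it is not an edgeless graph, so tw(G) ≥ 1. Therefore the treewidth is 1.

1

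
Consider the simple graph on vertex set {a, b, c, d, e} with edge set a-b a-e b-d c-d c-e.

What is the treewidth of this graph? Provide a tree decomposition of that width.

Every bag has size at most 3, so the width is 3 − 1 = 2 and tw(G) ≤ 2. For the lower bound, G contains the cycle b–d–c–e–a–b, so G is not a forest; only forests have treewidth ≤ 1, hence tw(G) ≥ 2. Combining the bounds, tw(G) = 2.

Treewidth 2.
Bags: B1 = {b, c, d}  B2 = {b, c, e}  B3 = {a, b, e}
Tree: B1–B2, B2–B3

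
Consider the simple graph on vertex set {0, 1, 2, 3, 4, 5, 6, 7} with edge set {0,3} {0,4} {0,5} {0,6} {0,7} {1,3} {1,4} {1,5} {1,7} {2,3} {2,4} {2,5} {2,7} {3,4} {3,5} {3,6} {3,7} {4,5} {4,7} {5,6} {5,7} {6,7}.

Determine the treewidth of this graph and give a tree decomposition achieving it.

Treewidth 4.
Bags: B1 = {0, 3, 5, 6, 7}  B2 = {0, 3, 4, 5, 7}  B3 = {1, 3, 4, 5, 7}  B4 = {2, 3, 4, 5, 7}
Tree: B1–B2, B2–B3, B2–B4

Each bag holds 5 vertices, so the decomposition has width 4, which upper-bounds the treewidth. For the lower bound, the 5 vertices {0, 3, 4, 5, 7} are pairwise adjacent, and any tree decomposition puts a clique entirely inside one bag — forcing width ≥ 4. Combining the bounds, tw(G) = 4.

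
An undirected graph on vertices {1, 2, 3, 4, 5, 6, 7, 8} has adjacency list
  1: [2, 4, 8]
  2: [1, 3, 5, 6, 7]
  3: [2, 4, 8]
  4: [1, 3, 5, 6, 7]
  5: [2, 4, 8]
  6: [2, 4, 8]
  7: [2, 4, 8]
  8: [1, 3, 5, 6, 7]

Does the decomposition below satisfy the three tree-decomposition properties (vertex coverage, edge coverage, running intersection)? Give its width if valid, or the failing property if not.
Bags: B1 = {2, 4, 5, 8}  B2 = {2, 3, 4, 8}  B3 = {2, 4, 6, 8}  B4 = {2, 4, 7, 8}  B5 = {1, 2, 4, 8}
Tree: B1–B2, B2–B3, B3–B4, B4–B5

Yes; width 3.

Vertex coverage: the bags together contain {1, 2, 3, 4, 5, 6, 7, 8}, the full vertex set. Edge coverage: each edge of G has both endpoints in at least one bag. Running intersection: for every vertex, the bags containing it form a connected subtree. All three properties hold, so this is a valid tree decomposition of width max|bag| − 1 = 3, and hence tw(G) ≤ 3.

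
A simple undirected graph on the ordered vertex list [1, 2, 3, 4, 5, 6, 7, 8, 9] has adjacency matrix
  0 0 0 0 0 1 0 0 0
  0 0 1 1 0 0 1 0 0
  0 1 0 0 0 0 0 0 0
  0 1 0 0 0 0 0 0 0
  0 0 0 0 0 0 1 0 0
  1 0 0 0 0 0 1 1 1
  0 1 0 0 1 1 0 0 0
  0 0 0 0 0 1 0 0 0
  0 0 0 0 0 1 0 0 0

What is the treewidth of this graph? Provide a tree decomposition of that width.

Treewidth 1.
One such decomposition:
Bags: B1 = {2, 7}  B2 = {6, 7}  B3 = {6, 9}  B4 = {2, 4}  B5 = {2, 3}  B6 = {1, 6}  B7 = {6, 8}  B8 = {5, 7}
Tree: B1–B2, B2–B3, B1–B4, B1–B5, B3–B6, B3–B7, B1–B8

Each bag holds 2 vertices, so the decomposition has width 1, which upper-bounds the treewidth. Since G has at least one edge (e.g. 2–7), it is not an edgeless graph, so tw(G) ≥ 1. Combining the bounds, tw(G) = 1.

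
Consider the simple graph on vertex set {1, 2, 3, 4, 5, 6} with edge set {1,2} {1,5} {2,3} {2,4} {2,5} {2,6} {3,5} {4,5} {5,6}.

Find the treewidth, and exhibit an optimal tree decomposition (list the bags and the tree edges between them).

The largest bag has 3 vertices, giving width 2; this decomposition certifies tw(G) ≤ 2. Conversely, {1, 2, 5} is a clique of size 3, and the vertices of any clique must share a bag in every tree decomposition; so some bag has ≥ 3 vertices and tw(G) ≥ 2. Therefore the treewidth is 2.

Treewidth 2.
Bags: B1 = {1, 2, 5}  B2 = {2, 4, 5}  B3 = {2, 3, 5}  B4 = {2, 5, 6}
Tree: B1–B2, B2–B3, B3–B4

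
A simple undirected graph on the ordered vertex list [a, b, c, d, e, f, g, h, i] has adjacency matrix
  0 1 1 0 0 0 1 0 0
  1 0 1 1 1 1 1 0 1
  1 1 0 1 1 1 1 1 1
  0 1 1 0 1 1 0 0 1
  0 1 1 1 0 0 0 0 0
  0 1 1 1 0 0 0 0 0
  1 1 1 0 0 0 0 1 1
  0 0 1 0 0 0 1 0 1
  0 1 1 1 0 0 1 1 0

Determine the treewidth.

3

A width-3 tree decomposition is:
Bags: B1 = {b, c, g, i}  B2 = {a, b, c, g}  B3 = {c, g, h, i}  B4 = {b, c, d, i}  B5 = {b, c, d, e}  B6 = {b, c, d, f}
Tree: B1–B2, B1–B3, B1–B4, B4–B5, B4–B6
Every bag has size at most 4, so the width is 4 − 1 = 3 and tw(G) ≤ 3. On the other hand G contains the 4-clique {c, g, h, i}. A clique must lie in a single bag of any decomposition, so no decomposition can have width below 3. The upper and lower bounds meet at 3, so that is the treewidth.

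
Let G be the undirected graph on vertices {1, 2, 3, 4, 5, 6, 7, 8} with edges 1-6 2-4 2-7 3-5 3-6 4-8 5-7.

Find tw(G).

1

A width-1 tree decomposition is:
Bags: B1 = {1, 6}  B2 = {3, 6}  B3 = {3, 5}  B4 = {5, 7}  B5 = {2, 7}  B6 = {2, 4}  B7 = {4, 8}
Tree: B1–B2, B2–B3, B3–B4, B4–B5, B5–B6, B6–B7
Every bag has size at most 2, so the width is 2 − 1 = 1 and tw(G) ≤ 1. Any graph with an edge has treewidth ≥ 1, and G has the edge 1–6. Hence tw(G) = 1 exactly.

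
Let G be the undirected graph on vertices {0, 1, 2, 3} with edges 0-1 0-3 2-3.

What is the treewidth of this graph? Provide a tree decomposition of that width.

The largest bag has 2 vertices, giving width 1; this decomposition certifies tw(G) ≤ 1. Since G has at least one edge (e.g. 3–2), it is not an edgeless graph, so tw(G) ≥ 1. Therefore the treewidth is 1.

Treewidth 1.
One optimal decomposition is:
Bags: B1 = {2, 3}  B2 = {0, 3}  B3 = {0, 1}
Tree: B1–B2, B2–B3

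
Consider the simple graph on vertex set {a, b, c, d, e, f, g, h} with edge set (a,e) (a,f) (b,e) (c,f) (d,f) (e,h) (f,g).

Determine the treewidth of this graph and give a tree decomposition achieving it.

Treewidth 1.
One such decomposition:
Bags: B1 = {d, f}  B2 = {f, g}  B3 = {a, f}  B4 = {a, e}  B5 = {b, e}  B6 = {c, f}  B7 = {e, h}
Tree: B1–B2, B2–B3, B3–B4, B4–B5, B2–B6, B5–B7

The largest bag has 2 vertices, giving width 1; this decomposition certifies tw(G) ≤ 1. G has an edge, so its treewidth is at least 1. The upper and lower bounds meet at 1, so that is the treewidth.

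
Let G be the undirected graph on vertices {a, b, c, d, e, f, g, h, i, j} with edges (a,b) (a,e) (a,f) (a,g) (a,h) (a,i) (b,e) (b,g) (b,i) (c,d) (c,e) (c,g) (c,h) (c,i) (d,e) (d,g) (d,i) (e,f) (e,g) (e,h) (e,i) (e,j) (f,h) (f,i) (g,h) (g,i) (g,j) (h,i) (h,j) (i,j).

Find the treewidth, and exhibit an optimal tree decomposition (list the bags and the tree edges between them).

Treewidth 4.
Bags: B1 = {a, e, g, h, i}  B2 = {c, e, g, h, i}  B3 = {a, e, f, h, i}  B4 = {e, g, h, i, j}  B5 = {c, d, e, g, i}  B6 = {a, b, e, g, i}
Tree: B1–B2, B1–B3, B2–B4, B2–B5, B1–B6

The largest bag has 5 vertices, giving width 4; this decomposition certifies tw(G) ≤ 4. Conversely, {c, d, e, g, i} is a clique of size 5, and the vertices of any clique must share a bag in every tree decomposition; so some bag has ≥ 5 vertices and tw(G) ≥ 4. Therefore the treewidth is 4.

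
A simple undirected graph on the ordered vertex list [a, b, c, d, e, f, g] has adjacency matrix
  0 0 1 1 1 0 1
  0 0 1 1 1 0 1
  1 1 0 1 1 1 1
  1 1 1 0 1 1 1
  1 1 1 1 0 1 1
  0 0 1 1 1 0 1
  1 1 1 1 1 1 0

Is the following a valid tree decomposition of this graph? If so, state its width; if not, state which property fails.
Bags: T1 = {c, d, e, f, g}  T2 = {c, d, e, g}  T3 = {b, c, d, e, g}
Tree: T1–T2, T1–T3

A tree decomposition must satisfy three properties: every vertex lies in some bag; for every edge, both endpoints lie together in some bag; and for every vertex, the bags containing it form a connected subtree. Here vertex a appears in no bag, so the decomposition is invalid.

No — vertex a appears in no bag.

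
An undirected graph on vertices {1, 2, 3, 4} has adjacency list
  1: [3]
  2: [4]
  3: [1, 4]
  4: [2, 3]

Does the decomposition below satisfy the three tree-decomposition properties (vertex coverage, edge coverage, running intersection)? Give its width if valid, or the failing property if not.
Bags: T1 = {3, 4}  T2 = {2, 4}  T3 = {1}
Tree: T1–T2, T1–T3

No — edge (3,1) lies in no bag.

A tree decomposition must satisfy three properties: every vertex lies in some bag; for every edge, both endpoints lie together in some bag; and for every vertex, the bags containing it form a connected subtree. Here edge (3,1) lies in no bag, so the decomposition is invalid.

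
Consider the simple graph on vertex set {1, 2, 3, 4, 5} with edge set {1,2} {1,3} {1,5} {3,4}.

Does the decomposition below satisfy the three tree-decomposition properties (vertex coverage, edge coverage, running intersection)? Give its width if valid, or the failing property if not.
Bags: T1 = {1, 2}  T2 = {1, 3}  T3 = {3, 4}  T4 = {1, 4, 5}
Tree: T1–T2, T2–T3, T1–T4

No — bags containing vertex 4 are not connected in the tree.

A tree decomposition must satisfy three properties: every vertex lies in some bag; for every edge, both endpoints lie together in some bag; and for every vertex, the bags containing it form a connected subtree. Here bags containing vertex 4 are not connected in the tree, so the decomposition is invalid.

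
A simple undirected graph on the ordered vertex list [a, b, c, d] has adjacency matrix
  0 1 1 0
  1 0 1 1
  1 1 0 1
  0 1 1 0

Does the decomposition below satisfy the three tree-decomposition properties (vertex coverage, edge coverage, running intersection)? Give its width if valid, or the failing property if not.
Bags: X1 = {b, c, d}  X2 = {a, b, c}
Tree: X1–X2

Yes; width 2.

Checking the three conditions: (i) the bags cover all of {a, b, c, d}; (ii) for each edge, some bag contains both endpoints; (iii) the bags containing any fixed vertex form a subtree. All hold, so the decomposition is valid with width 3 − 1 = 2.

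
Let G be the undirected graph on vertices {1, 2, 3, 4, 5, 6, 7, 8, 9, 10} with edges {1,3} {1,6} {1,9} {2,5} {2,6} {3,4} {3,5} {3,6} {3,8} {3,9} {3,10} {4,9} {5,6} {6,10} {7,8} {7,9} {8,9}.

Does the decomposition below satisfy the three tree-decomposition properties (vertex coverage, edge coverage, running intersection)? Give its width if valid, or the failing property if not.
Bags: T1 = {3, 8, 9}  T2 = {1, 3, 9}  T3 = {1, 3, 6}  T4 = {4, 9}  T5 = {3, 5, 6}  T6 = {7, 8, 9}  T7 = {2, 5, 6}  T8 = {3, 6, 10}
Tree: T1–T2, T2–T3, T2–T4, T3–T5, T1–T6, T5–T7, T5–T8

No — edge (3,4) lies in no bag.

A tree decomposition must satisfy three properties: every vertex lies in some bag; for every edge, both endpoints lie together in some bag; and for every vertex, the bags containing it form a connected subtree. Here edge (3,4) lies in no bag, so the decomposition is invalid.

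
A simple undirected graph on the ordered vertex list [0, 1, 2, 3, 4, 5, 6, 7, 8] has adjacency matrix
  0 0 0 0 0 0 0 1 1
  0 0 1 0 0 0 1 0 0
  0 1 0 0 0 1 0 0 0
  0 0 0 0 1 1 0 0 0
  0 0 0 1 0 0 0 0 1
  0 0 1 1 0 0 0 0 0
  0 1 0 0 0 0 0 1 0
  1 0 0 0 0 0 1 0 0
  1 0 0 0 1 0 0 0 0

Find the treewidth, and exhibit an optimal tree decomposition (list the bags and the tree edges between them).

The largest bag has 3 vertices, giving width 2; this decomposition certifies tw(G) ≤ 2. The edges 8–4–3–5–2–1–6–7–0–8 form a cycle, so G is not a tree and its treewidth is at least 2. Combining the bounds, tw(G) = 2.

Treewidth 2.
Bags: B1 = {3, 4, 8}  B2 = {3, 5, 8}  B3 = {2, 5, 8}  B4 = {1, 2, 8}  B5 = {1, 6, 8}  B6 = {6, 7, 8}  B7 = {0, 7, 8}
Tree: B1–B2, B2–B3, B3–B4, B4–B5, B5–B6, B6–B7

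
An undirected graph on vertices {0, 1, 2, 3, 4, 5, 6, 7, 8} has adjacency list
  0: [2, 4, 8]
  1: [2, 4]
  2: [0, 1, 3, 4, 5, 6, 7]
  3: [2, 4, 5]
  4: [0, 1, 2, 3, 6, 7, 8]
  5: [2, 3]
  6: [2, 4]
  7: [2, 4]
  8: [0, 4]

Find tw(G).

2

A width-2 tree decomposition is:
Bags: B1 = {2, 4, 7}  B2 = {2, 3, 4}  B3 = {1, 2, 4}  B4 = {0, 2, 4}  B5 = {2, 4, 6}  B6 = {0, 4, 8}  B7 = {2, 3, 5}
Tree: B1–B2, B2–B3, B1–B4, B4–B5, B4–B6, B2–B7
Each bag holds 3 vertices, so the decomposition has width 2, which upper-bounds the treewidth. Conversely, {0, 4, 8} is a clique of size 3, and the vertices of any clique must share a bag in every tree decomposition; so some bag has ≥ 3 vertices and tw(G) ≥ 2. Therefore the treewidth is 2.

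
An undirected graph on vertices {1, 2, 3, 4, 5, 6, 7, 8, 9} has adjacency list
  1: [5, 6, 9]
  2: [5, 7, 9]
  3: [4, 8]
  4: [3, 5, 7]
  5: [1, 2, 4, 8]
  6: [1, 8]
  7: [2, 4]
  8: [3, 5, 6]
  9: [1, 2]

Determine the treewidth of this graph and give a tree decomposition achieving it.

Treewidth 3.
Bags: B1 = {1, 2, 7, 9}  B2 = {1, 2, 5, 7}  B3 = {1, 4, 5, 7}  B4 = {1, 4, 5, 6}  B5 = {4, 5, 6, 8}  B6 = {3, 4, 6, 8}
Tree: B1–B2, B2–B3, B3–B4, B4–B5, B5–B6

The largest bag has 4 vertices, giving width 3; this decomposition certifies tw(G) ≤ 3. For the lower bound: the 4 vertex sets {2,7,9}, {1}, {5}, {3,4,6,8} are disjoint, each induces a connected subgraph, and every pair is joined by at least one edge of G. Contracting each set to a single vertex therefore yields K_{4} as a minor, and since treewidth is minor-monotone, tw(G) ≥ tw(K_{4}) = 3. Hence tw(G) = 3 exactly.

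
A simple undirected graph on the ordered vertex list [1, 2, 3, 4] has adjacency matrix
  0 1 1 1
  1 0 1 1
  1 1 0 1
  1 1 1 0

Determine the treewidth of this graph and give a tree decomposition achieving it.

Treewidth 3.
Bags: B1 = {1, 2, 3, 4}
Tree: (single bag)

A single bag containing all 4 vertices is trivially a valid decomposition of width 3. On the other hand G contains the 4-clique {1, 2, 3, 4}. A clique must lie in a single bag of any decomposition, so no decomposition can have width below 3. Therefore the treewidth is 3.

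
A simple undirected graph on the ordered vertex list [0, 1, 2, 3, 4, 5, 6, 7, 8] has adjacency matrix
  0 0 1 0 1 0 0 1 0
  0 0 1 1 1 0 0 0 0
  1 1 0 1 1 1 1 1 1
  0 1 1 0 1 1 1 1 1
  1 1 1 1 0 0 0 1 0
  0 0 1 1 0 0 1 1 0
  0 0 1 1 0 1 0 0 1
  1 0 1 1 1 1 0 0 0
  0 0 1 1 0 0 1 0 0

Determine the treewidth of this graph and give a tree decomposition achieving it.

Treewidth 3.
One optimal decomposition is:
Bags: B1 = {2, 3, 6, 8}  B2 = {2, 3, 5, 6}  B3 = {2, 3, 5, 7}  B4 = {2, 3, 4, 7}  B5 = {1, 2, 3, 4}  B6 = {0, 2, 4, 7}
Tree: B1–B2, B2–B3, B3–B4, B4–B5, B4–B6

Each bag holds 4 vertices, so the decomposition has width 3, which upper-bounds the treewidth. Conversely, {0, 2, 4, 7} is a clique of size 4, and the vertices of any clique must share a bag in every tree decomposition; so some bag has ≥ 4 vertices and tw(G) ≥ 3. Hence tw(G) = 3 exactly.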